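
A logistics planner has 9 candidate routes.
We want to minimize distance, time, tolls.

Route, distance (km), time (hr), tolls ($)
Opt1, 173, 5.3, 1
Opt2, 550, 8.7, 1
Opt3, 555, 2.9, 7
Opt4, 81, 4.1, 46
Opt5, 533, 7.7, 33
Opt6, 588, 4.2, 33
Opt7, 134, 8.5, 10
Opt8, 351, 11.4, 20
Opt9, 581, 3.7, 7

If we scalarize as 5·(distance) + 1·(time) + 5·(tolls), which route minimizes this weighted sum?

Opt1: 5·173 + 1·5.3 + 5·1 = 875.3
Opt2: 5·550 + 1·8.7 + 5·1 = 2763.7
Opt3: 5·555 + 1·2.9 + 5·7 = 2812.9
Opt4: 5·81 + 1·4.1 + 5·46 = 639.1
Opt5: 5·533 + 1·7.7 + 5·33 = 2837.7
Opt6: 5·588 + 1·4.2 + 5·33 = 3109.2
Opt7: 5·134 + 1·8.5 + 5·10 = 728.5
Opt8: 5·351 + 1·11.4 + 5·20 = 1866.4
Opt9: 5·581 + 1·3.7 + 5·7 = 2943.7
Lowest: Opt4 at 639.1.

Opt4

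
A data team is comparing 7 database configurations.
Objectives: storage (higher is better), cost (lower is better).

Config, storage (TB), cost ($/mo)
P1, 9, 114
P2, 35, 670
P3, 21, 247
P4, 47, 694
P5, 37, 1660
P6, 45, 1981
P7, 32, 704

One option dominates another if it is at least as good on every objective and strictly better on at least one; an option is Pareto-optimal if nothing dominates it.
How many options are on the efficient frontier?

P1: not dominated (best cost).
P2: not dominated.
P3: not dominated.
P4: not dominated (best storage).
P5: dominated by P4 (storage 47≥37, cost 694≤1660).
P6: dominated by P4 (storage 47≥45, cost 694≤1981).
P7: dominated by P2 (storage 35≥32, cost 670≤704).
Pareto-optimal: P1, P2, P3, P4 → 4.

4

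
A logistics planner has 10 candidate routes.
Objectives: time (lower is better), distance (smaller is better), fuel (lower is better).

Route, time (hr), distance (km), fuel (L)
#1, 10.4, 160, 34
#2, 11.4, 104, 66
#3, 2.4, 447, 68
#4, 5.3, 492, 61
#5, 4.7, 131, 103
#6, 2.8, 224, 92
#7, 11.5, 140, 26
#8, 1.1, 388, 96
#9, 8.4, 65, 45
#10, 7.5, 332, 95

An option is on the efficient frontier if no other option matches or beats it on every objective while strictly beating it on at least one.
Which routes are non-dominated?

#1: not dominated.
#2: dominated by #9 (time 8.4≤11.4, distance 65≤104, fuel 45≤66).
#3: not dominated.
#4: not dominated.
#5: not dominated.
#6: not dominated.
#7: not dominated (best fuel).
#8: not dominated (best time).
#9: not dominated (best distance).
#10: dominated by #6 (time 2.8≤7.5, distance 224≤332, fuel 92≤95).

#1, #3, #4, #5, #6, #7, #8, #9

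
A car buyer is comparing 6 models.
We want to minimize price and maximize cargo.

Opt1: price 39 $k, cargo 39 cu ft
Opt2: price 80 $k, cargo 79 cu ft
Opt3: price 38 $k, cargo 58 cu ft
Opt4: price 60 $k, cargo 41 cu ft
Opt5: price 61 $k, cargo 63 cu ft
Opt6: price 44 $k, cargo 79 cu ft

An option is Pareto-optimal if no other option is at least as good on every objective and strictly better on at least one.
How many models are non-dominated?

Opt1: dominated by Opt3 (price 38≤39, cargo 58≥39).
Opt2: dominated by Opt6 (price 44≤80, cargo 79≥79).
Opt3: not dominated (best price).
Opt4: dominated by Opt3 (price 38≤60, cargo 58≥41).
Opt5: dominated by Opt6 (price 44≤61, cargo 79≥63).
Opt6: not dominated.
Pareto-optimal: Opt3, Opt6 → 2.

2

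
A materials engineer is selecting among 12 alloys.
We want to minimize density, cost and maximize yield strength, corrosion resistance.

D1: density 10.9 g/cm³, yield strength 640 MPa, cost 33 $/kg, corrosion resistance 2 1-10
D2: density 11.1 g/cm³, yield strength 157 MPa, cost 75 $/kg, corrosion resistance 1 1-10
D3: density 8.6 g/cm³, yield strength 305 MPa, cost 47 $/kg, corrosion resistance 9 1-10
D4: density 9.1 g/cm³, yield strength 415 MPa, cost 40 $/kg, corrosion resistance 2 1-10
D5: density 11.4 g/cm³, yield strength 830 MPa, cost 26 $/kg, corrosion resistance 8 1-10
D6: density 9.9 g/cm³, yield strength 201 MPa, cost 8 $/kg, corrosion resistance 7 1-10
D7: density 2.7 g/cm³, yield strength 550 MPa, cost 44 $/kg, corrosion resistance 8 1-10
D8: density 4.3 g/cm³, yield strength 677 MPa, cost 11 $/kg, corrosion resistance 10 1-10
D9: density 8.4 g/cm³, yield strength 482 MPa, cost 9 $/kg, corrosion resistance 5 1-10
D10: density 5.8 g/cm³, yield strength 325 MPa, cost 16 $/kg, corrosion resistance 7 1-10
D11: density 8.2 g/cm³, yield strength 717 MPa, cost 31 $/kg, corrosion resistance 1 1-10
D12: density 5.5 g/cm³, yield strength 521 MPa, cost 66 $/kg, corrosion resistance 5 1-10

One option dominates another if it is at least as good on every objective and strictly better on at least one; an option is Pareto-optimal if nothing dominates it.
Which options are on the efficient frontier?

D1: dominated by D8 (density 4.3≤10.9, yield strength 677≥640, cost 11≤33, corrosion resistance 10≥2).
D2: dominated by D1 (density 10.9≤11.1, yield strength 640≥157, cost 33≤75, corrosion resistance 2≥1).
D3: dominated by D8 (density 4.3≤8.6, yield strength 677≥305, cost 11≤47, corrosion resistance 10≥9).
D4: dominated by D8 (density 4.3≤9.1, yield strength 677≥415, cost 11≤40, corrosion resistance 10≥2).
D5: not dominated (best yield strength).
D6: not dominated (best cost).
D7: not dominated (best density).
D8: not dominated (best corrosion resistance).
D9: not dominated.
D10: dominated by D8 (density 4.3≤5.8, yield strength 677≥325, cost 11≤16, corrosion resistance 10≥7).
D11: not dominated.
D12: dominated by D7 (density 2.7≤5.5, yield strength 550≥521, cost 44≤66, corrosion resistance 8≥5).

D5, D6, D7, D8, D9, D11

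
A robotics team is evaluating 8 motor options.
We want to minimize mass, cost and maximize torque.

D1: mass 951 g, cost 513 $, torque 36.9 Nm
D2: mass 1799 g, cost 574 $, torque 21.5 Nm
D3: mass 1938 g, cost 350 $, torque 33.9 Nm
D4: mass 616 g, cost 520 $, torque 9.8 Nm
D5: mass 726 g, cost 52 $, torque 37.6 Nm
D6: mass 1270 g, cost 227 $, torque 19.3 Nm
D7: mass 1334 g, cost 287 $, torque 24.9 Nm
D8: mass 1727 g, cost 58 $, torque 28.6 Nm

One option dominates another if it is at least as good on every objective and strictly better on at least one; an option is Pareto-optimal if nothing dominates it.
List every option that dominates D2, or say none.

D1: mass 951≤1799, cost 513≤574, torque 36.9≥21.5 — dominates D2.
D5: mass 726≤1799, cost 52≤574, torque 37.6≥21.5 — dominates D2.
D7: mass 1334≤1799, cost 287≤574, torque 24.9≥21.5 — dominates D2.
D8: mass 1727≤1799, cost 58≤574, torque 28.6≥21.5 — dominates D2.
Others (D3, D4, D6) are each worse than D2 on at least one objective.

D1, D5, D7, D8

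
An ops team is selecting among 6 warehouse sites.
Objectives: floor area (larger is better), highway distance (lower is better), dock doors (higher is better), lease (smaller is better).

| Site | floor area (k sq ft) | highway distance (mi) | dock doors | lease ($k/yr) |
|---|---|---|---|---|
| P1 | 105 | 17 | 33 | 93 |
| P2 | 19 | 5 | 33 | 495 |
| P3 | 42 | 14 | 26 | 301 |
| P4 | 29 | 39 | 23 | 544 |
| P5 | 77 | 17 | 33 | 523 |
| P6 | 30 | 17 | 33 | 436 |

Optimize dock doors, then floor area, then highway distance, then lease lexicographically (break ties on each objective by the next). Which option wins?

P1

First maximize dock doors: best is 33, kept {P1, P2, P5, P6}.
Then maximize floor area: best is 105, kept {P1}.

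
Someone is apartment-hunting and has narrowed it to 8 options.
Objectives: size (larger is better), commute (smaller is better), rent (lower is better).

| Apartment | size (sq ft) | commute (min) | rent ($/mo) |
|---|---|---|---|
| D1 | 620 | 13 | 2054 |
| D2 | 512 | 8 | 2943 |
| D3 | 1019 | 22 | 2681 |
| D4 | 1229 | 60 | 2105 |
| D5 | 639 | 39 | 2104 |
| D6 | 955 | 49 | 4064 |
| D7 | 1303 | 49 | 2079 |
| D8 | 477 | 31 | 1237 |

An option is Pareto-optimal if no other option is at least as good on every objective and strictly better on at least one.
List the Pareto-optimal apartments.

D1, D2, D3, D5, D7, D8

D1: not dominated.
D2: not dominated (best commute).
D3: not dominated.
D4: dominated by D7 (size 1303≥1229, commute 49≤60, rent 2079≤2105).
D5: not dominated.
D6: dominated by D3 (size 1019≥955, commute 22≤49, rent 2681≤4064).
D7: not dominated (best size).
D8: not dominated (best rent).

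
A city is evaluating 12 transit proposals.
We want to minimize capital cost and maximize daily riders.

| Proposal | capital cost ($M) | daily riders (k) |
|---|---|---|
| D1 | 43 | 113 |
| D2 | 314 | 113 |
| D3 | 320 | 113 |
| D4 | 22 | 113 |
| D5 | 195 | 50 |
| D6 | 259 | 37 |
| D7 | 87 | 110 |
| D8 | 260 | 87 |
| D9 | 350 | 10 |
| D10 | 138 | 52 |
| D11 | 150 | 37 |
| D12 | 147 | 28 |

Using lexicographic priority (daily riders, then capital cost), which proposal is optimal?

First maximize daily riders: best is 113, kept {D1, D2, D3, D4}.
Then minimize capital cost: best is 22, kept {D4}.

D4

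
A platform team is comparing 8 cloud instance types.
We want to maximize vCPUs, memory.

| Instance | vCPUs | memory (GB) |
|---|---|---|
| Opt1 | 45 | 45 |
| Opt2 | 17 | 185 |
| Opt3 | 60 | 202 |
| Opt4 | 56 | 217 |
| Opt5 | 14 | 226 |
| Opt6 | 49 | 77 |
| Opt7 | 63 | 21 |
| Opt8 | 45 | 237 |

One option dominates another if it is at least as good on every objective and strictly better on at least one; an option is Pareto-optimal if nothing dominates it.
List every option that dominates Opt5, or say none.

Opt8: vCPUs 45≥14, memory 237≥226 — dominates Opt5.
Others (Opt1, Opt2, Opt3, Opt4, Opt6, Opt7) are each worse than Opt5 on at least one objective.

Opt8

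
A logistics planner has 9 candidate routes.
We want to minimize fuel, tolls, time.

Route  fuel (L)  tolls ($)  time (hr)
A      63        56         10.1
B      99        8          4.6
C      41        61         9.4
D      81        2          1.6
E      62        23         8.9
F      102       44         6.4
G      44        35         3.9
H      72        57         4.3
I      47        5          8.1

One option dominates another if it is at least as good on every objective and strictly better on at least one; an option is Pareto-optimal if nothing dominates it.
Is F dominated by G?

G vs F: fuel 44≤102, tolls 35≤44, time 3.9≤6.4 — G is at least as good on every objective with at least one strict improvement.

Yes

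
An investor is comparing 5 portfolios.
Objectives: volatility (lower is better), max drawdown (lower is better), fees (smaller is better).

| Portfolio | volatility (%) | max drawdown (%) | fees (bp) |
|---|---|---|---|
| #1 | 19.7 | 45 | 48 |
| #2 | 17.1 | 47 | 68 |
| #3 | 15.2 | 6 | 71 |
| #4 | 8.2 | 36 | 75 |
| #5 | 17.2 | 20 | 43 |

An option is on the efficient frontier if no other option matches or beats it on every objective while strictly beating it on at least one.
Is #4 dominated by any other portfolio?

#1: worse on volatility (19.7 vs 8.2).
#2: worse on volatility (17.1 vs 8.2).
#3: worse on volatility (15.2 vs 8.2).
#5: worse on volatility (17.2 vs 8.2).
No option is at least as good as #4 on every objective and strictly better on one.

No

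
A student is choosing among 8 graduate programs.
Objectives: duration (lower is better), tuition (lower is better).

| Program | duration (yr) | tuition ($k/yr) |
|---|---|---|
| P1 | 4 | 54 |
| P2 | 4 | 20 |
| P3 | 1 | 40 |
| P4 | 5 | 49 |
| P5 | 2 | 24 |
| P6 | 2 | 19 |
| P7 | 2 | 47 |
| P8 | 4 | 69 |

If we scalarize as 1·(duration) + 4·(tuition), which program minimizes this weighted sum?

P6

P1: 1·4 + 4·54 = 220
P2: 1·4 + 4·20 = 84
P3: 1·1 + 4·40 = 161
P4: 1·5 + 4·49 = 201
P5: 1·2 + 4·24 = 98
P6: 1·2 + 4·19 = 78
P7: 1·2 + 4·47 = 190
P8: 1·4 + 4·69 = 280
Lowest: P6 at 78.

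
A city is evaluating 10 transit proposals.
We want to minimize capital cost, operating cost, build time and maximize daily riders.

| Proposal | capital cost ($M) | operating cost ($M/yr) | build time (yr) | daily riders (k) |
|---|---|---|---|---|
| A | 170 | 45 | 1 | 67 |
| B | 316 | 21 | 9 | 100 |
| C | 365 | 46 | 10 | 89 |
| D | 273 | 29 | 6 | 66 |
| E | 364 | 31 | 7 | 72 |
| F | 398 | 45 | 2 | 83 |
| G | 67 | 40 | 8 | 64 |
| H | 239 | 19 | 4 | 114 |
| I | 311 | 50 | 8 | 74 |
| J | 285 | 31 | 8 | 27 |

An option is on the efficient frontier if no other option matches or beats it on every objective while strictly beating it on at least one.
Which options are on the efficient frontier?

A: not dominated (best build time).
B: dominated by H (capital cost 239≤316, operating cost 19≤21, build time 4≤9, daily riders 114≥100).
C: dominated by B (capital cost 316≤365, operating cost 21≤46, build time 9≤10, daily riders 100≥89).
D: dominated by H (capital cost 239≤273, operating cost 19≤29, build time 4≤6, daily riders 114≥66).
E: dominated by H (capital cost 239≤364, operating cost 19≤31, build time 4≤7, daily riders 114≥72).
F: not dominated.
G: not dominated (best capital cost).
H: not dominated (best operating cost).
I: dominated by H (capital cost 239≤311, operating cost 19≤50, build time 4≤8, daily riders 114≥74).
J: dominated by D (capital cost 273≤285, operating cost 29≤31, build time 6≤8, daily riders 66≥27).

A, F, G, H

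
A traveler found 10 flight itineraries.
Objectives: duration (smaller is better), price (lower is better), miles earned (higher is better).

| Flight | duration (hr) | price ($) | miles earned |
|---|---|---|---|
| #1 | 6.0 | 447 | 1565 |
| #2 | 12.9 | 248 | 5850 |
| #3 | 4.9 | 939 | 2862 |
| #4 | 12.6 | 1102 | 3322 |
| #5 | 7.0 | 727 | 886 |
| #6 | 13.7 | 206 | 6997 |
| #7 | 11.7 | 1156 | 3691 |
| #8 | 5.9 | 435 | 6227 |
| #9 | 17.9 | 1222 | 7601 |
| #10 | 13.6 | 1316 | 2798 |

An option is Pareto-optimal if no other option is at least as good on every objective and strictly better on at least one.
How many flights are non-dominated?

5

#1: dominated by #8 (duration 5.9≤6.0, price 435≤447, miles earned 6227≥1565).
#2: not dominated.
#3: not dominated (best duration).
#4: dominated by #8 (duration 5.9≤12.6, price 435≤1102, miles earned 6227≥3322).
#5: dominated by #1 (duration 6.0≤7.0, price 447≤727, miles earned 1565≥886).
#6: not dominated (best price).
#7: dominated by #8 (duration 5.9≤11.7, price 435≤1156, miles earned 6227≥3691).
#8: not dominated.
#9: not dominated (best miles earned).
#10: dominated by #2 (duration 12.9≤13.6, price 248≤1316, miles earned 5850≥2798).
Pareto-optimal: #2, #3, #6, #8, #9 → 5.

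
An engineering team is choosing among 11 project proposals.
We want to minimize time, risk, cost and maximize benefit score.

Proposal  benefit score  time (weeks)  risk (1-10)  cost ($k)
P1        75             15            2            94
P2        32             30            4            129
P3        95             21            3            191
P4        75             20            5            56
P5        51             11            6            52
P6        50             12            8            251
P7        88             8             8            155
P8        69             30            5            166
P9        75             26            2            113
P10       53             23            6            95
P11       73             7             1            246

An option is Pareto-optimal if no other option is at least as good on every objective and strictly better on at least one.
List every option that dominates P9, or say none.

P1: benefit score 75≥75, time 15≤26, risk 2≤2, cost 94≤113 — dominates P9.
Others (P2, P3, P4, P5, P6, P7, P8, P10, P11) are each worse than P9 on at least one objective.

P1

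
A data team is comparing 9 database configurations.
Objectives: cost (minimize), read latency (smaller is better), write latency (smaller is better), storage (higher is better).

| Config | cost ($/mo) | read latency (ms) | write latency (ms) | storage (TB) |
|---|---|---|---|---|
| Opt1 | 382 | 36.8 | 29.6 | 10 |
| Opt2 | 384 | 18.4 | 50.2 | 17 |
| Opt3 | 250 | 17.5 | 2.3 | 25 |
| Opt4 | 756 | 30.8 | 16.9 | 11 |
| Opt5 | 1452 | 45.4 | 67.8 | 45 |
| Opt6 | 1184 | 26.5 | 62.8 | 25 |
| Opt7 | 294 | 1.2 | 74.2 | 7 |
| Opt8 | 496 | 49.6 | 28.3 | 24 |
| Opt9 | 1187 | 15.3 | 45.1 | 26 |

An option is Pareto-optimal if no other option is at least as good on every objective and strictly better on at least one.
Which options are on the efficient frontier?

Opt1: dominated by Opt3 (cost 250≤382, read latency 17.5≤36.8, write latency 2.3≤29.6, storage 25≥10).
Opt2: dominated by Opt3 (cost 250≤384, read latency 17.5≤18.4, write latency 2.3≤50.2, storage 25≥17).
Opt3: not dominated (best cost).
Opt4: dominated by Opt3 (cost 250≤756, read latency 17.5≤30.8, write latency 2.3≤16.9, storage 25≥11).
Opt5: not dominated (best storage).
Opt6: dominated by Opt3 (cost 250≤1184, read latency 17.5≤26.5, write latency 2.3≤62.8, storage 25≥25).
Opt7: not dominated (best read latency).
Opt8: dominated by Opt3 (cost 250≤496, read latency 17.5≤49.6, write latency 2.3≤28.3, storage 25≥24).
Opt9: not dominated.

Opt3, Opt5, Opt7, Opt9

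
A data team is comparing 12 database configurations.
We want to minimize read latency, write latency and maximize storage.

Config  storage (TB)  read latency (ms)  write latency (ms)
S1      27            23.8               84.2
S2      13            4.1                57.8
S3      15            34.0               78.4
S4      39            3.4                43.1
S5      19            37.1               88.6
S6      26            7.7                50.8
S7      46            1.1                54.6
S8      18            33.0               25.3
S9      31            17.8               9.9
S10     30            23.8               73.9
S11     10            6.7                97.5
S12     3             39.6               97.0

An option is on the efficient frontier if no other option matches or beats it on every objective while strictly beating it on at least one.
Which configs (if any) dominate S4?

S1: worse on storage (27 vs 39).
S2: worse on storage (13 vs 39).
S3: worse on storage (15 vs 39).
S5: worse on storage (19 vs 39).
S6: worse on storage (26 vs 39).
S7: worse on write latency (54.6 vs 43.1).
S8: worse on storage (18 vs 39).
S9: worse on storage (31 vs 39).
S10: worse on storage (30 vs 39).
S11: worse on storage (10 vs 39).
S12: worse on storage (3 vs 39).
No option dominates S4.

none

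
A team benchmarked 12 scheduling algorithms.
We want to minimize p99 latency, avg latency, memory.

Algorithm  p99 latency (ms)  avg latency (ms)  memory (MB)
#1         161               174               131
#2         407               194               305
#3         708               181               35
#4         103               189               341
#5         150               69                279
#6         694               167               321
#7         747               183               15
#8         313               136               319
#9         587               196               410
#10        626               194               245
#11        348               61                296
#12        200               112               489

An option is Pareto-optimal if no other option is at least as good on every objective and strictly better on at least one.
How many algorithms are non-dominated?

6

#1: not dominated.
#2: dominated by #1 (p99 latency 161≤407, avg latency 174≤194, memory 131≤305).
#3: not dominated.
#4: not dominated (best p99 latency).
#5: not dominated.
#6: dominated by #5 (p99 latency 150≤694, avg latency 69≤167, memory 279≤321).
#7: not dominated (best memory).
#8: dominated by #5 (p99 latency 150≤313, avg latency 69≤136, memory 279≤319).
#9: dominated by #1 (p99 latency 161≤587, avg latency 174≤196, memory 131≤410).
#10: dominated by #1 (p99 latency 161≤626, avg latency 174≤194, memory 131≤245).
#11: not dominated (best avg latency).
#12: dominated by #5 (p99 latency 150≤200, avg latency 69≤112, memory 279≤489).
Pareto-optimal: #1, #3, #4, #5, #7, #11 → 6.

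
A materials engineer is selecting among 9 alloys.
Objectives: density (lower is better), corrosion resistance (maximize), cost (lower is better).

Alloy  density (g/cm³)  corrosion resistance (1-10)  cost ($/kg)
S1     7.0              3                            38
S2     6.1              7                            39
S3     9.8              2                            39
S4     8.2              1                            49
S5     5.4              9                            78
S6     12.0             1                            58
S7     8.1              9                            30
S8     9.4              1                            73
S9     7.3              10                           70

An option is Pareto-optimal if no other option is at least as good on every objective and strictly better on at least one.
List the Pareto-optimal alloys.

S1, S2, S5, S7, S9

S1: not dominated.
S2: not dominated.
S3: dominated by S1 (density 7.0≤9.8, corrosion resistance 3≥2, cost 38≤39).
S4: dominated by S1 (density 7.0≤8.2, corrosion resistance 3≥1, cost 38≤49).
S5: not dominated (best density).
S6: dominated by S1 (density 7.0≤12.0, corrosion resistance 3≥1, cost 38≤58).
S7: not dominated (best cost).
S8: dominated by S1 (density 7.0≤9.4, corrosion resistance 3≥1, cost 38≤73).
S9: not dominated (best corrosion resistance).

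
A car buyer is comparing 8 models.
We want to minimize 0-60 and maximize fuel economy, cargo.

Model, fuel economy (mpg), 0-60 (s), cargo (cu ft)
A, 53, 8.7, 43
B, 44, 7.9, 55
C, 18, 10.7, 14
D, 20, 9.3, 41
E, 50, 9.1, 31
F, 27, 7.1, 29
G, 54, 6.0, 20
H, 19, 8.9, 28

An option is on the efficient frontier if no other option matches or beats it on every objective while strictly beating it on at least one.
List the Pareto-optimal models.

A, B, F, G

A: not dominated.
B: not dominated (best cargo).
C: dominated by A (fuel economy 53≥18, 0-60 8.7≤10.7, cargo 43≥14).
D: dominated by A (fuel economy 53≥20, 0-60 8.7≤9.3, cargo 43≥41).
E: dominated by A (fuel economy 53≥50, 0-60 8.7≤9.1, cargo 43≥31).
F: not dominated.
G: not dominated (best fuel economy).
H: dominated by A (fuel economy 53≥19, 0-60 8.7≤8.9, cargo 43≥28).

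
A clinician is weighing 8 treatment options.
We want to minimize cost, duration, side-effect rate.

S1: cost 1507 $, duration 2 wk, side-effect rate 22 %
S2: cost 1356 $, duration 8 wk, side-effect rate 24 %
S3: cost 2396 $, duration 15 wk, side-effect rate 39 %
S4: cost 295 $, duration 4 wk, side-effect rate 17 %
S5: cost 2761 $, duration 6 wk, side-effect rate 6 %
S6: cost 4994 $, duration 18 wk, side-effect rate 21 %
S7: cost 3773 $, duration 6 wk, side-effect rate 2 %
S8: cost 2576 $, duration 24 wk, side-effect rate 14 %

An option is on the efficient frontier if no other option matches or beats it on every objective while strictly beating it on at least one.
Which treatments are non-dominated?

S1: not dominated (best duration).
S2: dominated by S4 (cost 295≤1356, duration 4≤8, side-effect rate 17≤24).
S3: dominated by S1 (cost 1507≤2396, duration 2≤15, side-effect rate 22≤39).
S4: not dominated (best cost).
S5: not dominated.
S6: dominated by S4 (cost 295≤4994, duration 4≤18, side-effect rate 17≤21).
S7: not dominated (best side-effect rate).
S8: not dominated.

S1, S4, S5, S7, S8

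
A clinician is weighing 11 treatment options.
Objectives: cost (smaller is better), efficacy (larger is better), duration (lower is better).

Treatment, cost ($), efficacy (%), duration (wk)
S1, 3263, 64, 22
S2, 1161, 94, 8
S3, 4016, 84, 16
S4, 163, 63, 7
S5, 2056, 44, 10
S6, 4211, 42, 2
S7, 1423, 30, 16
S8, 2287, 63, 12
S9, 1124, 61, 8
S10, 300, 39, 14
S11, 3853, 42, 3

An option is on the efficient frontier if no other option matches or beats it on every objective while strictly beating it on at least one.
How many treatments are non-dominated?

4

S1: dominated by S2 (cost 1161≤3263, efficacy 94≥64, duration 8≤22).
S2: not dominated (best efficacy).
S3: dominated by S2 (cost 1161≤4016, efficacy 94≥84, duration 8≤16).
S4: not dominated (best cost).
S5: dominated by S2 (cost 1161≤2056, efficacy 94≥44, duration 8≤10).
S6: not dominated (best duration).
S7: dominated by S2 (cost 1161≤1423, efficacy 94≥30, duration 8≤16).
S8: dominated by S2 (cost 1161≤2287, efficacy 94≥63, duration 8≤12).
S9: dominated by S4 (cost 163≤1124, efficacy 63≥61, duration 7≤8).
S10: dominated by S4 (cost 163≤300, efficacy 63≥39, duration 7≤14).
S11: not dominated.
Pareto-optimal: S2, S4, S6, S11 → 4.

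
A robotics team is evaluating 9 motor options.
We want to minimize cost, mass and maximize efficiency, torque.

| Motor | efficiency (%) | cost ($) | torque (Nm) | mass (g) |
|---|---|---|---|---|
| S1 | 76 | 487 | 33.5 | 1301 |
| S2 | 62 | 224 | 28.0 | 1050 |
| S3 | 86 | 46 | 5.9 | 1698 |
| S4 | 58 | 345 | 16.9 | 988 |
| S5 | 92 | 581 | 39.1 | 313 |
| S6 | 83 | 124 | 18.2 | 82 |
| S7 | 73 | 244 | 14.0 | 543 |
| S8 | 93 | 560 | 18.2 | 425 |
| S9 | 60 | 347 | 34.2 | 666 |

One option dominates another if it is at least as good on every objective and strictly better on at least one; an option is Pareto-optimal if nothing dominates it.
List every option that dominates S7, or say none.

S6: efficiency 83≥73, cost 124≤244, torque 18.2≥14.0, mass 82≤543 — dominates S7.
Others (S1, S2, S3, S4, S5, S8, S9) are each worse than S7 on at least one objective.

S6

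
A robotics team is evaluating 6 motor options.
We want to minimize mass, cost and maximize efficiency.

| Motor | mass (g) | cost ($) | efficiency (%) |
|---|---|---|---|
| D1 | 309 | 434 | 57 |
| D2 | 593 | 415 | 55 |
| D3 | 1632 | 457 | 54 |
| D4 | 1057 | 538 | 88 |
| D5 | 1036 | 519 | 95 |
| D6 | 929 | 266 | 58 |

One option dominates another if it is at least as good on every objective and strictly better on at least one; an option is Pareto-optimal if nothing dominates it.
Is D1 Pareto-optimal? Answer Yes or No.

Yes

D2: worse on mass (593 vs 309).
D3: worse on mass (1632 vs 309).
D4: worse on mass (1057 vs 309).
D5: worse on mass (1036 vs 309).
D6: worse on mass (929 vs 309).
No option is at least as good as D1 on every objective and strictly better on one.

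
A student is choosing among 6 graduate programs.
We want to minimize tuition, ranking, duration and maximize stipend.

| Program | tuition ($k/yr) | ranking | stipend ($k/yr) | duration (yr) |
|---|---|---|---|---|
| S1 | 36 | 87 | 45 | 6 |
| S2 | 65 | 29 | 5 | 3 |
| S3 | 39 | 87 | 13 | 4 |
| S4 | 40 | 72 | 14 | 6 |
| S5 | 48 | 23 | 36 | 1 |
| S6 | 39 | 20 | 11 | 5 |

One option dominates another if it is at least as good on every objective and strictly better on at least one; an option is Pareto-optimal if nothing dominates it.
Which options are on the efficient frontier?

S1: not dominated (best tuition).
S2: dominated by S5 (tuition 48≤65, ranking 23≤29, stipend 36≥5, duration 1≤3).
S3: not dominated.
S4: not dominated.
S5: not dominated (best duration).
S6: not dominated (best ranking).

S1, S3, S4, S5, S6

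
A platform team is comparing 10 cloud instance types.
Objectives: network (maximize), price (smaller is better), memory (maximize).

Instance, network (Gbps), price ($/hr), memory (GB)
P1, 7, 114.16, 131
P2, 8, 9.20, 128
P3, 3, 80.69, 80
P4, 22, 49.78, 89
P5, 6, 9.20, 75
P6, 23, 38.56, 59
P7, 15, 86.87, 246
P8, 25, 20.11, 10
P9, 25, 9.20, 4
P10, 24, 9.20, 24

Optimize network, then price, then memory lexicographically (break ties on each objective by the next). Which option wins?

First maximize network: best is 25, kept {P8, P9}.
Then minimize price: best is 9.20, kept {P9}.

P9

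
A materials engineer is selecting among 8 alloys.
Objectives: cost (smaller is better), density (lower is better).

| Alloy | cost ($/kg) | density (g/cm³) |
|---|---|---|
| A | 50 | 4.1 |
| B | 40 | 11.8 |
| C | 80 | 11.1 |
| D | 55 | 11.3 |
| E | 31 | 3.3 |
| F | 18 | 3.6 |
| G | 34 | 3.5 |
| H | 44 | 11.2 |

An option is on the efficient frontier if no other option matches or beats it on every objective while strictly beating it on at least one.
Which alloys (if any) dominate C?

A: cost 50≤80, density 4.1≤11.1 — dominates C.
E: cost 31≤80, density 3.3≤11.1 — dominates C.
F: cost 18≤80, density 3.6≤11.1 — dominates C.
G: cost 34≤80, density 3.5≤11.1 — dominates C.
Others (B, D, H) are each worse than C on at least one objective.

A, E, F, G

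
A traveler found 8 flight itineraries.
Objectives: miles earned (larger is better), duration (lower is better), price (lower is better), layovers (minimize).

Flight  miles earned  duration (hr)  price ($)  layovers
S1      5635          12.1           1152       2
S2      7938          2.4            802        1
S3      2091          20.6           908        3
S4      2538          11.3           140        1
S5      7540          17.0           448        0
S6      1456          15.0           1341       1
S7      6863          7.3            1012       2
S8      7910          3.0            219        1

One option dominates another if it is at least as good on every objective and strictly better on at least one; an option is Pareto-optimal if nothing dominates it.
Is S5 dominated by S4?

S4 vs S5: S4 is worse on miles earned (2538 vs 7540), so it does not dominate S5.

No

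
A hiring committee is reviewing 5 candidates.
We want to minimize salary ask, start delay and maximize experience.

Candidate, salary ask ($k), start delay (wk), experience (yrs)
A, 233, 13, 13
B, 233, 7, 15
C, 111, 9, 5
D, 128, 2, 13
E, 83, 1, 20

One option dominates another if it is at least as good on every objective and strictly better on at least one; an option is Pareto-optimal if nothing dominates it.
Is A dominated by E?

Yes

E vs A: salary ask 83≤233, start delay 1≤13, experience 20≥13 — E is at least as good on every objective with at least one strict improvement.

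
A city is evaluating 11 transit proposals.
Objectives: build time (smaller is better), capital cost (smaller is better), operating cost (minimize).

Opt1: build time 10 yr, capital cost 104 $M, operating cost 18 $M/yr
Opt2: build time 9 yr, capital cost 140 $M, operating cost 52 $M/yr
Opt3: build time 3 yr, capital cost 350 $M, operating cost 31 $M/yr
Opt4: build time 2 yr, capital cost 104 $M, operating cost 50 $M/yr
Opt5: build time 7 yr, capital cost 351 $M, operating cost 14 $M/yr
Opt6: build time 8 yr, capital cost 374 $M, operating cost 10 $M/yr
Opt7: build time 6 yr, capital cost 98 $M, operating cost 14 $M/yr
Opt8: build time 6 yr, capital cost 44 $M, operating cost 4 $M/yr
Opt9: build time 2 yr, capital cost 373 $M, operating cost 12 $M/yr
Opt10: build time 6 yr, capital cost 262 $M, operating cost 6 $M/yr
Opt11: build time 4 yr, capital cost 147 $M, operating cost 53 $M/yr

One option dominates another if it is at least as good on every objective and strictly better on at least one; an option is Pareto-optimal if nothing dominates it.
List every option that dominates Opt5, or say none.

Opt7, Opt8, Opt10

Opt7: build time 6≤7, capital cost 98≤351, operating cost 14≤14 — dominates Opt5.
Opt8: build time 6≤7, capital cost 44≤351, operating cost 4≤14 — dominates Opt5.
Opt10: build time 6≤7, capital cost 262≤351, operating cost 6≤14 — dominates Opt5.
Others (Opt1, Opt2, Opt3, Opt4, Opt6, Opt9, Opt11) are each worse than Opt5 on at least one objective.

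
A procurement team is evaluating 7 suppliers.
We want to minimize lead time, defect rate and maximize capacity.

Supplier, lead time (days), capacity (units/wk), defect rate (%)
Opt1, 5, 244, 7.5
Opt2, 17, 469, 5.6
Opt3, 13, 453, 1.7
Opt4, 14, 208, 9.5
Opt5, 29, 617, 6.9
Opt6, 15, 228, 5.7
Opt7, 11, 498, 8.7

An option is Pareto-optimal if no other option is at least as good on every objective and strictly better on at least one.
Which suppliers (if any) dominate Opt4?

Opt1, Opt3, Opt7

Opt1: lead time 5≤14, capacity 244≥208, defect rate 7.5≤9.5 — dominates Opt4.
Opt3: lead time 13≤14, capacity 453≥208, defect rate 1.7≤9.5 — dominates Opt4.
Opt7: lead time 11≤14, capacity 498≥208, defect rate 8.7≤9.5 — dominates Opt4.
Others (Opt2, Opt5, Opt6) are each worse than Opt4 on at least one objective.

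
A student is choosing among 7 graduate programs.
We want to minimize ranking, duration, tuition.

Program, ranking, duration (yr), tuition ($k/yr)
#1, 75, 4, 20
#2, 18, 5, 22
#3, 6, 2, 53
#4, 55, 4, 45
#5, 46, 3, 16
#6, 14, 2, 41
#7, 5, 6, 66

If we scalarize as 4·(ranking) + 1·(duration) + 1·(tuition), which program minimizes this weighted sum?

#3

#1: 4·75 + 1·4 + 1·20 = 324
#2: 4·18 + 1·5 + 1·22 = 99
#3: 4·6 + 1·2 + 1·53 = 79
#4: 4·55 + 1·4 + 1·45 = 269
#5: 4·46 + 1·3 + 1·16 = 203
#6: 4·14 + 1·2 + 1·41 = 99
#7: 4·5 + 1·6 + 1·66 = 92
Lowest: #3 at 79.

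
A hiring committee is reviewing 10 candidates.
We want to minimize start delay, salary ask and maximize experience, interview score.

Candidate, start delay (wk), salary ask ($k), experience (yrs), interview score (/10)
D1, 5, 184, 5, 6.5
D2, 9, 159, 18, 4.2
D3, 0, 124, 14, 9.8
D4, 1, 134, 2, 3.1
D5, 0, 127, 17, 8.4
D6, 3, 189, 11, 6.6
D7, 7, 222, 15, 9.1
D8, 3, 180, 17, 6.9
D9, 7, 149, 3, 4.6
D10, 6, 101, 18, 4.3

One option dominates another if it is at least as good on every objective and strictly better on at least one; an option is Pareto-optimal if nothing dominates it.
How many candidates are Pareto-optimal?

D1: dominated by D3 (start delay 0≤5, salary ask 124≤184, experience 14≥5, interview score 9.8≥6.5).
D2: dominated by D10 (start delay 6≤9, salary ask 101≤159, experience 18≥18, interview score 4.3≥4.2).
D3: not dominated (best interview score).
D4: dominated by D3 (start delay 0≤1, salary ask 124≤134, experience 14≥2, interview score 9.8≥3.1).
D5: not dominated.
D6: dominated by D3 (start delay 0≤3, salary ask 124≤189, experience 14≥11, interview score 9.8≥6.6).
D7: not dominated.
D8: dominated by D5 (start delay 0≤3, salary ask 127≤180, experience 17≥17, interview score 8.4≥6.9).
D9: dominated by D3 (start delay 0≤7, salary ask 124≤149, experience 14≥3, interview score 9.8≥4.6).
D10: not dominated (best salary ask).
Pareto-optimal: D3, D5, D7, D10 → 4.

4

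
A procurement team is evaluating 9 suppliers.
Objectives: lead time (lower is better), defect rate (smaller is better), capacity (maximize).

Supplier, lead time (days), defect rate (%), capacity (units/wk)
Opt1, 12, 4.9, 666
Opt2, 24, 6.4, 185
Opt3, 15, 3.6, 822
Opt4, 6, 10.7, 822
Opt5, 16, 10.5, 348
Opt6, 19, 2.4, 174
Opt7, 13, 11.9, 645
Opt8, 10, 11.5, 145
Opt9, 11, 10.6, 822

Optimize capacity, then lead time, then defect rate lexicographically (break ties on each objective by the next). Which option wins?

Opt4

First maximize capacity: best is 822, kept {Opt3, Opt4, Opt9}.
Then minimize lead time: best is 6, kept {Opt4}.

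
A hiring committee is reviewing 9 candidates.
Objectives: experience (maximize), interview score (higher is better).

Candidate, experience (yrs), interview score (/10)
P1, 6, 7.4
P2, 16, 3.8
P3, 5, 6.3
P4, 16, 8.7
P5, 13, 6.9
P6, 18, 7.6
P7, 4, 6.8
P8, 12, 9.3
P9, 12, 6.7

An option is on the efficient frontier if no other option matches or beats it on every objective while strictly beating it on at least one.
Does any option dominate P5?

Yes

P4 vs P5: experience 16≥13, interview score 8.7≥6.9 — P4 is at least as good on every objective and strictly better on at least one, so P4 dominates P5.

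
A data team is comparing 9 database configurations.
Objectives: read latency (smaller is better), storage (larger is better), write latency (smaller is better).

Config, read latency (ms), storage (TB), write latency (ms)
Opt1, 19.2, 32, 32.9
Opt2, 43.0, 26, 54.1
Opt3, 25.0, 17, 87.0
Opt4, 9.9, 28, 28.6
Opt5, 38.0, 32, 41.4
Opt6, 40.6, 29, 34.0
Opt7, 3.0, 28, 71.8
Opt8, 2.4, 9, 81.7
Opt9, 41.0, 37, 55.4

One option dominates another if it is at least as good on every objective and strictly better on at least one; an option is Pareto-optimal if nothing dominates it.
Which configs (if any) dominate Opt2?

Opt1, Opt4, Opt5, Opt6

Opt1: read latency 19.2≤43.0, storage 32≥26, write latency 32.9≤54.1 — dominates Opt2.
Opt4: read latency 9.9≤43.0, storage 28≥26, write latency 28.6≤54.1 — dominates Opt2.
Opt5: read latency 38.0≤43.0, storage 32≥26, write latency 41.4≤54.1 — dominates Opt2.
Opt6: read latency 40.6≤43.0, storage 29≥26, write latency 34.0≤54.1 — dominates Opt2.
Others (Opt3, Opt7, Opt8, Opt9) are each worse than Opt2 on at least one objective.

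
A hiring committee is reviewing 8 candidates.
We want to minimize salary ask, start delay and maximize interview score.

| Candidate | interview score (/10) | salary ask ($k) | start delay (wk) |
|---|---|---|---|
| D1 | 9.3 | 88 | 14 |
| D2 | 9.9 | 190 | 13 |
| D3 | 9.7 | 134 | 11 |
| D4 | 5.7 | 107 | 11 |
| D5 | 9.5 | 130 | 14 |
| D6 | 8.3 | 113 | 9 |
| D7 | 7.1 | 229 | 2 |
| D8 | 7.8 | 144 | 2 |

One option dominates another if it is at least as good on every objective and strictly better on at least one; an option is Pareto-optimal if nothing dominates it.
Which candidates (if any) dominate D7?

D8

D8: interview score 7.8≥7.1, salary ask 144≤229, start delay 2≤2 — dominates D7.
Others (D1, D2, D3, D4, D5, D6) are each worse than D7 on at least one objective.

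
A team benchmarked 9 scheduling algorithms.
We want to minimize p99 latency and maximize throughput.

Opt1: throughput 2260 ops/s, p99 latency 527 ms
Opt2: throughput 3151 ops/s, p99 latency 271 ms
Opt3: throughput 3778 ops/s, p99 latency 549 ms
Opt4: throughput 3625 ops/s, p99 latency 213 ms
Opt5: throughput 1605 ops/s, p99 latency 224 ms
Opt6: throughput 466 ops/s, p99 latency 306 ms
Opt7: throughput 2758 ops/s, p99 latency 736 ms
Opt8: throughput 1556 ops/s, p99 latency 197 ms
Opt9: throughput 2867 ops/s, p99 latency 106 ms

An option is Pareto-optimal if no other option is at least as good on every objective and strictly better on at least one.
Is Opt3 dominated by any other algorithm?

Opt1: worse on throughput (2260 vs 3778).
Opt2: worse on throughput (3151 vs 3778).
Opt4: worse on throughput (3625 vs 3778).
Opt5: worse on throughput (1605 vs 3778).
Opt6: worse on throughput (466 vs 3778).
Opt7: worse on throughput (2758 vs 3778).
Opt8: worse on throughput (1556 vs 3778).
Opt9: worse on throughput (2867 vs 3778).
No option is at least as good as Opt3 on every objective and strictly better on one.

No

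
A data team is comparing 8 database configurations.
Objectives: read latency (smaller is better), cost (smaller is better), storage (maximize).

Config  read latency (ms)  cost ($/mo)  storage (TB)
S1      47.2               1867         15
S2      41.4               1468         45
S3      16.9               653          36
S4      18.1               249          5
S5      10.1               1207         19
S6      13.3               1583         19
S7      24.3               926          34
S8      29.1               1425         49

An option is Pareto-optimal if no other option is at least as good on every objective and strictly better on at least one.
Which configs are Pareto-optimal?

S3, S4, S5, S8

S1: dominated by S2 (read latency 41.4≤47.2, cost 1468≤1867, storage 45≥15).
S2: dominated by S8 (read latency 29.1≤41.4, cost 1425≤1468, storage 49≥45).
S3: not dominated.
S4: not dominated (best cost).
S5: not dominated (best read latency).
S6: dominated by S5 (read latency 10.1≤13.3, cost 1207≤1583, storage 19≥19).
S7: dominated by S3 (read latency 16.9≤24.3, cost 653≤926, storage 36≥34).
S8: not dominated (best storage).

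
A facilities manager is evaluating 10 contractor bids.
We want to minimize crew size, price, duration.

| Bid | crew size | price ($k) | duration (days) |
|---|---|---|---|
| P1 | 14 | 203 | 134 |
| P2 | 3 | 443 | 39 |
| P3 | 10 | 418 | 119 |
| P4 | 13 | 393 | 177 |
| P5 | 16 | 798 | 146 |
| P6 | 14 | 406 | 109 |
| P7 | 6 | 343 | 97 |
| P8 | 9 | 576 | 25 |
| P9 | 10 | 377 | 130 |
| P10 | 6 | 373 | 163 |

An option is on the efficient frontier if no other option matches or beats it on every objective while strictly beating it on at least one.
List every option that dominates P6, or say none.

P7: crew size 6≤14, price 343≤406, duration 97≤109 — dominates P6.
Others (P1, P2, P3, P4, P5, P8, P9, P10) are each worse than P6 on at least one objective.

P7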